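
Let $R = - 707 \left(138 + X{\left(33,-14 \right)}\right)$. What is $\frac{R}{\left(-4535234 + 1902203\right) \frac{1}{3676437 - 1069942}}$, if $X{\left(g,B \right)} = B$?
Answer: $\frac{228506203660}{2633031} \approx 86785.0$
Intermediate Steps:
$R = -87668$ ($R = - 707 \left(138 - 14\right) = \left(-707\right) 124 = -87668$)
$\frac{R}{\left(-4535234 + 1902203\right) \frac{1}{3676437 - 1069942}} = - \frac{87668}{\left(-4535234 + 1902203\right) \frac{1}{3676437 - 1069942}} = - \frac{87668}{\left(-2633031\right) \frac{1}{2606495}} = - \frac{87668}{- \frac{2633031}{2606495}} = \left(-87668\right) \left(- \frac{2606495}{2633031}\right) = \frac{228506203660}{2633031}$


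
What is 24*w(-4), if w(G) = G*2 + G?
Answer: -288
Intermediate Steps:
w(G) = 3*G (w(G) = 2*G + G = 3*G)
24*w(-4) = 24*(3*(-4)) = 24*(-12) = -288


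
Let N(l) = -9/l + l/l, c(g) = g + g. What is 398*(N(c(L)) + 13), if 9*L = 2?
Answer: -4975/2 ≈ -2487.5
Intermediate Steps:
L = 2/9 (L = (⅑)*2 = 2/9 ≈ 0.22222)
c(g) = 2*g
N(l) = 1 - 9/l (N(l) = -9/l + 1 = 1 - 9/l)
398*(N(c(L)) + 13) = 398*((-9 + 2*(2/9))/((2*(2/9))) + 13) = 398*((-9 + 4/9)/(4/9) + 13) = 398*((9/4)*(-77/9) + 13) = 398*(-77/4 + 13) = 398*(-25/4) = -4975/2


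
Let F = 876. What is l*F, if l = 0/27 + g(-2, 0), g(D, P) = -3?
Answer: -2628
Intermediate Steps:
l = -3 (l = 0/27 - 3 = 0*(1/27) - 3 = 0 - 3 = -3)
l*F = -3*876 = -2628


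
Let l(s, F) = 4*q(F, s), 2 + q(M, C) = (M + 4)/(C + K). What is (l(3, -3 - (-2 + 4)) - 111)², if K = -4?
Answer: 13225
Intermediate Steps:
q(M, C) = -2 + (4 + M)/(-4 + C) (q(M, C) = -2 + (M + 4)/(C - 4) = -2 + (4 + M)/(-4 + C))
l(s, F) = 4*(12 + F - 2*s)/(-4 + s) (l(s, F) = 4*((12 + F - 2*s)/(-4 + s)) = 4*(12 + F - 2*s)/(-4 + s))
(l(3, -3 - (-2 + 4)) - 111)² = (4*(12 + (-3 - (-2 + 4)) - 2*3)/(-4 + 3) - 111)² = (4*(12 + (-3 - 1*2) - 6)/(-1) - 111)² = (4*(-1)*(12 + (-3 - 2) - 6) - 111)² = (4*(-1)*(12 - 5 - 6) - 111)² = (4*(-1)*1 - 111)² = (-4 - 111)² = (-115)² = 13225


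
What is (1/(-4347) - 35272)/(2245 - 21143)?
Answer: 153327385/82149606 ≈ 1.8664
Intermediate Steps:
(1/(-4347) - 35272)/(2245 - 21143) = (-1/4347 - 35272)/(-18898) = -153327385/4347*(-1/18898) = 153327385/82149606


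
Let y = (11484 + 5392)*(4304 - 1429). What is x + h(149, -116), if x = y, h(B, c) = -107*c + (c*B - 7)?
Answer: 48513621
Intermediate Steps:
h(B, c) = -7 - 107*c + B*c (h(B, c) = -107*c + (B*c - 7) = -107*c + (-7 + B*c) = -7 - 107*c + B*c)
y = 48518500 (y = 16876*2875 = 48518500)
x = 48518500
x + h(149, -116) = 48518500 + (-7 - 107*(-116) + 149*(-116)) = 48518500 + (-7 + 12412 - 17284) = 48518500 - 4879 = 48513621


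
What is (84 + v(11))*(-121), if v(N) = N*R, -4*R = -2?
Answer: -21659/2 ≈ -10830.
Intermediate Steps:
R = ½ (R = -¼*(-2) = ½ ≈ 0.50000)
v(N) = N/2 (v(N) = N*(½) = N/2)
(84 + v(11))*(-121) = (84 + (½)*11)*(-121) = (84 + 11/2)*(-121) = (179/2)*(-121) = -21659/2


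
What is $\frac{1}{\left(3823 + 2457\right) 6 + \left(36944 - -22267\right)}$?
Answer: $\frac{1}{96891} \approx 1.0321 \cdot 10^{-5}$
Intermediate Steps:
$\frac{1}{\left(3823 + 2457\right) 6 + \left(36944 - -22267\right)} = \frac{1}{6280 \cdot 6 + \left(36944 + 22267\right)} = \frac{1}{37680 + 59211} = \frac{1}{96891}$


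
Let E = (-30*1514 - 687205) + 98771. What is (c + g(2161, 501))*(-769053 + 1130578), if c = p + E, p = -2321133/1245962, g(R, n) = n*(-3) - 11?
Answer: -286200075078992225/1245962 ≈ -2.2970e+11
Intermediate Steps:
g(R, n) = -11 - 3*n (g(R, n) = -3*n - 11 = -11 - 3*n)
p = -2321133/1245962 (p = -2321133*1/1245962 = -2321133/1245962 ≈ -1.8629)
E = -633854 (E = (-45420 - 687205) + 98771 = -732625 + 98771 = -633854)
c = -789760318681/1245962 (c = -2321133/1245962 - 633854 = -789760318681/1245962 ≈ -6.3386e+5)
(c + g(2161, 501))*(-769053 + 1130578) = (-789760318681/1245962 + (-11 - 3*501))*(-769053 + 1130578) = (-789760318681/1245962 + (-11 - 1503))*361525 = (-789760318681/1245962 - 1514)*361525 = -791646705149/1245962*361525 = -286200075078992225/1245962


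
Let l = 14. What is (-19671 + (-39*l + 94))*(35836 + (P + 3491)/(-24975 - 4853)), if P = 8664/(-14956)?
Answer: -80424882772656567/111526892 ≈ -7.2113e+8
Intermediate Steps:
P = -2166/3739 (P = 8664*(-1/14956) = -2166/3739 ≈ -0.57930)
(-19671 + (-39*l + 94))*(35836 + (P + 3491)/(-24975 - 4853)) = (-19671 + (-39*14 + 94))*(35836 + (-2166/3739 + 3491)/(-24975 - 4853)) = (-19671 + (-546 + 94))*(35836 + (13050683/3739)/(-29828)) = (-19671 - 452)*(35836 + (13050683/3739)*(-1/29828)) = -20123*(35836 - 13050683/111526892) = -20123*3996664651029/111526892 = -80424882772656567/111526892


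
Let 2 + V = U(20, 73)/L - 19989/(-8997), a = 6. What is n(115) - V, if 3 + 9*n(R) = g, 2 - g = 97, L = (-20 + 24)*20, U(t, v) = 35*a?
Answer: -2965907/215928 ≈ -13.736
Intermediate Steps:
U(t, v) = 210 (U(t, v) = 35*6 = 210)
L = 80 (L = 4*20 = 80)
g = -95 (g = 2 - 1*97 = 2 - 97 = -95)
n(R) = -98/9 (n(R) = -1/3 + (1/9)*(-95) = -1/3 - 95/9 = -98/9)
V = 68299/23992 (V = -2 + (210/80 - 19989/(-8997)) = -2 + (210*(1/80) - 19989*(-1/8997)) = -2 + (21/8 + 6663/2999) = -2 + 116283/23992 = 68299/23992 ≈ 2.8467)
n(115) - V = -98/9 - 1*68299/23992 = -98/9 - 68299/23992 = -2965907/215928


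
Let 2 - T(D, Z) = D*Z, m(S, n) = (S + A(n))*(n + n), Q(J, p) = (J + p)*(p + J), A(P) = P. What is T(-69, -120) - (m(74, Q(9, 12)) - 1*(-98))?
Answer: -462606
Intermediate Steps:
Q(J, p) = (J + p)² (Q(J, p) = (J + p)*(J + p) = (J + p)²)
m(S, n) = 2*n*(S + n) (m(S, n) = (S + n)*(n + n) = (S + n)*(2*n) = 2*n*(S + n))
T(D, Z) = 2 - D*Z
T(-69, -120) - (m(74, Q(9, 12)) - 1*(-98)) = (2 - 1*(-69)*(-120)) - (2*(9 + 12)²*(74 + (9 + 12)²) - 1*(-98)) = (2 - 8280) - (2*21²*(74 + 21²) + 98) = -8278 - (2*441*(74 + 441) + 98) = -8278 - (2*441*515 + 98) = -8278 - (454230 + 98) = -8278 - 1*454328 = -8278 - 454328 = -462606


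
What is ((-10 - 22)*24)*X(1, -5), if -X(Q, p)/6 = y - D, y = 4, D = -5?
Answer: 41472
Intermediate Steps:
X(Q, p) = -54 (X(Q, p) = -6*(4 - 1*(-5)) = -6*(4 + 5) = -6*9 = -54)
((-10 - 22)*24)*X(1, -5) = ((-10 - 22)*24)*(-54) = -32*24*(-54) = -768*(-54) = 41472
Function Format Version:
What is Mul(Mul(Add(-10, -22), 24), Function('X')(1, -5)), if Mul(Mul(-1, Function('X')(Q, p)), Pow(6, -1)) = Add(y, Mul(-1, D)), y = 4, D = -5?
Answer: 41472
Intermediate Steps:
Function('X')(Q, p) = -54 (Function('X')(Q, p) = Mul(-6, Add(4, Mul(-1, -5))) = Mul(-6, Add(4, 5)) = Mul(-6, 9) = -54)
Mul(Mul(Add(-10, -22), 24), Function('X')(1, -5)) = Mul(Mul(Add(-10, -22), 24), -54) = Mul(Mul(-32, 24), -54) = Mul(-768, -54) = 41472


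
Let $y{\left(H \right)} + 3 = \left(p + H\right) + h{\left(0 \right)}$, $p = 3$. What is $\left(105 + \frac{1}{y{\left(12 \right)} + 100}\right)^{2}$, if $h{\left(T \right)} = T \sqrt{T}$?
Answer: $\frac{138321121}{12544} \approx 11027.0$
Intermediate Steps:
$h{\left(T \right)} = T^{\frac{3}{2}}$
$y{\left(H \right)} = H$ ($y{\left(H \right)} = -3 + \left(\left(3 + H\right) + 0^{\frac{3}{2}}\right) = -3 + \left(\left(3 + H\right) + 0\right) = -3 + \left(3 + H\right) = H$)
$\left(105 + \frac{1}{y{\left(12 \right)} + 100}\right)^{2} = \left(105 + \frac{1}{12 + 100}\right)^{2} = \left(105 + \frac{1}{112}\right)^{2} = \left(\frac{11761}{112}\right)^{2} = \frac{138321121}{12544}$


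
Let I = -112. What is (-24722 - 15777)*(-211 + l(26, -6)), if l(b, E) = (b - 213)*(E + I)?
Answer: -885105645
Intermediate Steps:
l(b, E) = (-213 + b)*(-112 + E) (l(b, E) = (b - 213)*(E - 112) = (-213 + b)*(-112 + E))
(-24722 - 15777)*(-211 + l(26, -6)) = (-24722 - 15777)*(-211 + (23856 - 213*(-6) - 112*26 - 6*26)) = -40499*(-211 + (23856 + 1278 - 2912 - 156)) = -40499*(-211 + 22066) = -40499*21855 = -885105645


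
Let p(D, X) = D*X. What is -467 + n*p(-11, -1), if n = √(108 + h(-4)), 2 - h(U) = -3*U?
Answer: -467 + 77*√2 ≈ -358.11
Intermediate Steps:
h(U) = 2 + 3*U (h(U) = 2 - (-3)*U = 2 + 3*U)
n = 7*√2 (n = √(108 + (2 + 3*(-4))) = √(108 + (2 - 12)) = √(108 - 10) = √98 = 7*√2 ≈ 9.8995)
-467 + n*p(-11, -1) = -467 + (7*√2)*(-11*(-1)) = -467 + (7*√2)*11 = -467 + 77*√2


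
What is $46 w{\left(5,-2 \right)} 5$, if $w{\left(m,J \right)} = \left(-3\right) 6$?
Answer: $-4140$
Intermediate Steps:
$w{\left(m,J \right)} = -18$
$46 w{\left(5,-2 \right)} 5 = 46 \left(-18\right) 5 = \left(-828\right) 5 = -4140$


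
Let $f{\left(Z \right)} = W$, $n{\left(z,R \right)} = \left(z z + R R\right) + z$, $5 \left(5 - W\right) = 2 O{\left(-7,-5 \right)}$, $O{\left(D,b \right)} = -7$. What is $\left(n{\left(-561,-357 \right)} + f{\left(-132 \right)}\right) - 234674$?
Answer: $\frac{1034714}{5} \approx 2.0694 \cdot 10^{5}$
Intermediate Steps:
$W = \frac{39}{5}$ ($W = 5 - \frac{2 \left(-7\right)}{5} = 5 - - \frac{14}{5} = 5 + \frac{14}{5} = \frac{39}{5} \approx 7.8$)
$n{\left(z,R \right)} = z + R^{2} + z^{2}$ ($n{\left(z,R \right)} = \left(z^{2} + R^{2}\right) + z = \left(R^{2} + z^{2}\right) + z = z + R^{2} + z^{2}$)
$f{\left(Z \right)} = \frac{39}{5}$
$\left(n{\left(-561,-357 \right)} + f{\left(-132 \right)}\right) - 234674 = \left(\left(-561 + \left(-357\right)^{2} + \left(-561\right)^{2}\right) + \frac{39}{5}\right) - 234674 = \left(\left(-561 + 127449 + 314721\right) + \frac{39}{5}\right) - 234674 = \left(441609 + \frac{39}{5}\right) - 234674 = \frac{2208084}{5} - 234674 = \frac{1034714}{5}$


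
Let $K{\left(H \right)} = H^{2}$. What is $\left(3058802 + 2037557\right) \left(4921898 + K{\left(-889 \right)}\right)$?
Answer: $29111518710621$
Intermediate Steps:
$\left(3058802 + 2037557\right) \left(4921898 + K{\left(-889 \right)}\right) = \left(3058802 + 2037557\right) \left(4921898 + \left(-889\right)^{2}\right) = 5096359 \left(4921898 + 790321\right) = 5096359 \cdot 5712219 = 29111518710621$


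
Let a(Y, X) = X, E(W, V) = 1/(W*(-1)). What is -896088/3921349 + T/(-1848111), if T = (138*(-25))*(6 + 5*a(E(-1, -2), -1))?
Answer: -547513811906/2415696073913 ≈ -0.22665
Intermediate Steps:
E(W, V) = -1/W (E(W, V) = 1/(-W) = -1/W)
T = -3450 (T = (138*(-25))*(6 + 5*(-1)) = -3450*(6 - 5) = -3450*1 = -3450)
-896088/3921349 + T/(-1848111) = -896088/3921349 - 3450/(-1848111) = -896088*1/3921349 - 3450*(-1/1848111) = -896088/3921349 + 1150/616037 = -547513811906/2415696073913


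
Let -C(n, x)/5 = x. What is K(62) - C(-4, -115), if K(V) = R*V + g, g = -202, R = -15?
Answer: -1707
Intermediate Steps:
C(n, x) = -5*x
K(V) = -202 - 15*V (K(V) = -15*V - 202 = -202 - 15*V)
K(62) - C(-4, -115) = (-202 - 15*62) - (-5)*(-115) = (-202 - 930) - 1*575 = -1132 - 575 = -1707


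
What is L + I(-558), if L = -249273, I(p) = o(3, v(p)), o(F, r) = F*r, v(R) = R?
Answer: -250947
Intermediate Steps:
I(p) = 3*p
L + I(-558) = -249273 + 3*(-558) = -249273 - 1674 = -250947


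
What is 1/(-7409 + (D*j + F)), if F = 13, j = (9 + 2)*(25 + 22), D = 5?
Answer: -1/4811 ≈ -0.00020786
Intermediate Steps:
j = 517 (j = 11*47 = 517)
1/(-7409 + (D*j + F)) = 1/(-7409 + (5*517 + 13)) = 1/(-7409 + (2585 + 13)) = 1/(-7409 + 2598) = 1/(-4811) = -1/4811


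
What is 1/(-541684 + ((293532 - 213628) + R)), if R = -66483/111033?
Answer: -12337/5696987247 ≈ -2.1655e-6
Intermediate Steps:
R = -7387/12337 (R = -66483*1/111033 = -7387/12337 ≈ -0.59877)
1/(-541684 + ((293532 - 213628) + R)) = 1/(-541684 + ((293532 - 213628) - 7387/12337)) = 1/(-541684 + (79904 - 7387/12337)) = 1/(-541684 + 985768261/12337) = 1/(-5696987247/12337) = -12337/5696987247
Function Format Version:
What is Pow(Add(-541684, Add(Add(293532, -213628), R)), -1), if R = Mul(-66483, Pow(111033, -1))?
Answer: Rational(-12337, 5696987247) ≈ -2.1655e-6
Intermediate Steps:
R = Rational(-7387, 12337) (R = Mul(-66483, Rational(1, 111033)) = Rational(-7387, 12337) ≈ -0.59877)
Pow(Add(-541684, Add(Add(293532, -213628), R)), -1) = Pow(Add(-541684, Add(Add(293532, -213628), Rational(-7387, 12337))), -1) = Pow(Add(-541684, Add(79904, Rational(-7387, 12337))), -1) = Pow(Add(-541684, Rational(985768261, 12337)), -1) = Pow(Rational(-5696987247, 12337), -1) = Rational(-12337, 5696987247)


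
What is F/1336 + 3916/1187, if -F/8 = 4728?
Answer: -4958164/198229 ≈ -25.012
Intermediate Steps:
F = -37824 (F = -8*4728 = -37824)
F/1336 + 3916/1187 = -37824/1336 + 3916/1187 = -37824*1/1336 + 3916*(1/1187) = -4728/167 + 3916/1187 = -4958164/198229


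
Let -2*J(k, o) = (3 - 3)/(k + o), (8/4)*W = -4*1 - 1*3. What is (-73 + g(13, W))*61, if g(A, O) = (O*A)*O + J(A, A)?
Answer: 21045/4 ≈ 5261.3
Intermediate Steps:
W = -7/2 (W = (-4*1 - 1*3)/2 = (-4 - 3)/2 = (1/2)*(-7) = -7/2 ≈ -3.5000)
J(k, o) = 0 (J(k, o) = -(3 - 3)/(2*(k + o)) = -0/(k + o) = -1/2*0 = 0)
g(A, O) = A*O**2 (g(A, O) = (O*A)*O + 0 = (A*O)*O + 0 = A*O**2 + 0 = A*O**2)
(-73 + g(13, W))*61 = (-73 + 13*(-7/2)**2)*61 = (-73 + 13*(49/4))*61 = (-73 + 637/4)*61 = (345/4)*61 = 21045/4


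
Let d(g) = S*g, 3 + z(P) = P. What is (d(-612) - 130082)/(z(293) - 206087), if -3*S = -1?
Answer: 130286/205797 ≈ 0.63308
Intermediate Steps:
S = 1/3 (S = -1/3*(-1) = 1/3 ≈ 0.33333)
z(P) = -3 + P
d(g) = g/3
(d(-612) - 130082)/(z(293) - 206087) = ((1/3)*(-612) - 130082)/((-3 + 293) - 206087) = (-204 - 130082)/(290 - 206087) = -130286/(-205797) = -130286*(-1/205797) = 130286/205797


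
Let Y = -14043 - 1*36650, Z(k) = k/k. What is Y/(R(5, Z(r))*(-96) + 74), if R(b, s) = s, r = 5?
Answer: 50693/22 ≈ 2304.2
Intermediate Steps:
Z(k) = 1
Y = -50693 (Y = -14043 - 36650 = -50693)
Y/(R(5, Z(r))*(-96) + 74) = -50693/(1*(-96) + 74) = -50693/(-96 + 74) = -50693/(-22) = -50693*(-1/22) = 50693/22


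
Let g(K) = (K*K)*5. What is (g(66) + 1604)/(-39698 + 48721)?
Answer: 23384/9023 ≈ 2.5916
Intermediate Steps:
g(K) = 5*K² (g(K) = K²*5 = 5*K²)
(g(66) + 1604)/(-39698 + 48721) = (5*66² + 1604)/(-39698 + 48721) = (5*4356 + 1604)/9023 = (21780 + 1604)*(1/9023) = 23384*(1/9023) = 23384/9023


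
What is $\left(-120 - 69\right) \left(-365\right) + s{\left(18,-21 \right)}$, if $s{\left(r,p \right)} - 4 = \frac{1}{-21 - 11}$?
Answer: $\frac{2207647}{32} \approx 68989.0$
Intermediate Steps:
$s{\left(r,p \right)} = \frac{127}{32}$ ($s{\left(r,p \right)} = 4 + \frac{1}{-21 - 11} = 4 + \frac{1}{-32} = 4 - \frac{1}{32} = \frac{127}{32}$)
$\left(-120 - 69\right) \left(-365\right) + s{\left(18,-21 \right)} = \left(-120 - 69\right) \left(-365\right) + \frac{127}{32} = \left(-189\right) \left(-365\right) + \frac{127}{32} = 68985 + \frac{127}{32} = \frac{2207647}{32}$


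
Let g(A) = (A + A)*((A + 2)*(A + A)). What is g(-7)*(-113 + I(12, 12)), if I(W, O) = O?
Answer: 98980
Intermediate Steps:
g(A) = 4*A²*(2 + A) (g(A) = (2*A)*((2 + A)*(2*A)) = (2*A)*(2*A*(2 + A)) = 4*A²*(2 + A))
g(-7)*(-113 + I(12, 12)) = (4*(-7)²*(2 - 7))*(-113 + 12) = (4*49*(-5))*(-101) = -980*(-101) = 98980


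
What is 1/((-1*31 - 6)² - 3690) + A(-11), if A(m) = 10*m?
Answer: -255311/2321 ≈ -110.00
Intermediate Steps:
1/((-1*31 - 6)² - 3690) + A(-11) = 1/((-1*31 - 6)² - 3690) + 10*(-11) = 1/((-31 - 6)² - 3690) - 110 = 1/((-37)² - 3690) - 110 = 1/(1369 - 3690) - 110 = 1/(-2321) - 110 = -1/2321 - 110 = -255311/2321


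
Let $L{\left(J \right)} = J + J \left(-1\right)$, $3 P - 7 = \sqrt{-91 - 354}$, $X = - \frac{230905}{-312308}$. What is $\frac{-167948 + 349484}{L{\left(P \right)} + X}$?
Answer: $\frac{56695145088}{230905} \approx 2.4553 \cdot 10^{5}$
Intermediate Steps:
$X = \frac{230905}{312308}$ ($X = \left(-230905\right) \left(- \frac{1}{312308}\right) = \frac{230905}{312308} \approx 0.73935$)
$P = \frac{7}{3} + \frac{i \sqrt{445}}{3}$ ($P = \frac{7}{3} + \frac{\sqrt{-91 - 354}}{3} = \frac{7}{3} + \frac{\sqrt{-445}}{3} = \frac{7}{3} + \frac{i \sqrt{445}}{3} \approx 2.3333 + 7.0317 i$)
$L{\left(J \right)} = 0$ ($L{\left(J \right)} = J - J = 0$)
$\frac{-167948 + 349484}{L{\left(P \right)} + X} = \frac{-167948 + 349484}{0 + \frac{230905}{312308}} = \frac{181536}{\frac{230905}{312308}} = 181536 \cdot \frac{312308}{230905} = \frac{56695145088}{230905}$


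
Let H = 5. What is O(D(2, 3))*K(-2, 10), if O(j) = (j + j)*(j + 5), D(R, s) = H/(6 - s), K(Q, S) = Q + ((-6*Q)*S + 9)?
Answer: 25400/9 ≈ 2822.2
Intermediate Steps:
K(Q, S) = 9 + Q - 6*Q*S (K(Q, S) = Q + (-6*Q*S + 9) = Q + (9 - 6*Q*S) = 9 + Q - 6*Q*S)
D(R, s) = 5/(6 - s)
O(j) = 2*j*(5 + j) (O(j) = (2*j)*(5 + j) = 2*j*(5 + j))
O(D(2, 3))*K(-2, 10) = (2*(-5/(-6 + 3))*(5 - 5/(-6 + 3)))*(9 - 2 - 6*(-2)*10) = (2*(-5/(-3))*(5 - 5/(-3)))*(9 - 2 + 120) = (2*(-5*(-⅓))*(5 - 5*(-⅓)))*127 = (2*(5/3)*(5 + 5/3))*127 = (2*(5/3)*(20/3))*127 = (200/9)*127 = 25400/9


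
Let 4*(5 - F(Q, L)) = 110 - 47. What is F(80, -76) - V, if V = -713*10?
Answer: 28477/4 ≈ 7119.3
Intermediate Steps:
F(Q, L) = -43/4 (F(Q, L) = 5 - (110 - 47)/4 = 5 - ¼*63 = 5 - 63/4 = -43/4)
V = -7130
F(80, -76) - V = -43/4 - 1*(-7130) = -43/4 + 7130 = 28477/4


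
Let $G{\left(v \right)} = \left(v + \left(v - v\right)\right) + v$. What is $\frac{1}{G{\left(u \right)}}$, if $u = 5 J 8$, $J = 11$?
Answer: $\frac{1}{880} \approx 0.0011364$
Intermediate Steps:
$u = 440$ ($u = 5 \cdot 11 \cdot 8 = 55 \cdot 8 = 440$)
$G{\left(v \right)} = 2 v$ ($G{\left(v \right)} = \left(v + 0\right) + v = v + v = 2 v$)
$\frac{1}{G{\left(u \right)}} = \frac{1}{2 \cdot 440} = \frac{1}{880}$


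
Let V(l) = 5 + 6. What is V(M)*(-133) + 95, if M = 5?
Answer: -1368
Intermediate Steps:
V(l) = 11
V(M)*(-133) + 95 = 11*(-133) + 95 = -1463 + 95 = -1368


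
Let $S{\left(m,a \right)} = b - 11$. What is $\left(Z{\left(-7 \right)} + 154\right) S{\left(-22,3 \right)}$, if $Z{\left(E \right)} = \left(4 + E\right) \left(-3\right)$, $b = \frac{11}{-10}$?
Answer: $- \frac{19723}{10} \approx -1972.3$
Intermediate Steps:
$b = - \frac{11}{10}$ ($b = 11 \left(- \frac{1}{10}\right) = - \frac{11}{10} \approx -1.1$)
$Z{\left(E \right)} = -12 - 3 E$
$S{\left(m,a \right)} = - \frac{121}{10}$ ($S{\left(m,a \right)} = - \frac{11}{10} - 11 = - \frac{121}{10}$)
$\left(Z{\left(-7 \right)} + 154\right) S{\left(-22,3 \right)} = \left(\left(-12 - -21\right) + 154\right) \left(- \frac{121}{10}\right) = \left(\left(-12 + 21\right) + 154\right) \left(- \frac{121}{10}\right) = \left(9 + 154\right) \left(- \frac{121}{10}\right) = 163 \left(- \frac{121}{10}\right) = - \frac{19723}{10}$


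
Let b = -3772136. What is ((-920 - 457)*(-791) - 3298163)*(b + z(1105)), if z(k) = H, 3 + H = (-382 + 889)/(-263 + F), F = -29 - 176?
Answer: 24997474409759/3 ≈ 8.3325e+12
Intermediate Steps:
F = -205
H = -49/12 (H = -3 + (-382 + 889)/(-263 - 205) = -3 + 507/(-468) = -3 + 507*(-1/468) = -3 - 13/12 = -49/12 ≈ -4.0833)
z(k) = -49/12
((-920 - 457)*(-791) - 3298163)*(b + z(1105)) = ((-920 - 457)*(-791) - 3298163)*(-3772136 - 49/12) = (-1377*(-791) - 3298163)*(-45265681/12) = (1089207 - 3298163)*(-45265681/12) = -2208956*(-45265681/12) = 24997474409759/3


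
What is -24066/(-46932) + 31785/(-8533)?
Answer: -214396407/66745126 ≈ -3.2122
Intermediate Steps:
-24066/(-46932) + 31785/(-8533) = -24066*(-1/46932) + 31785*(-1/8533) = 4011/7822 - 31785/8533 = -214396407/66745126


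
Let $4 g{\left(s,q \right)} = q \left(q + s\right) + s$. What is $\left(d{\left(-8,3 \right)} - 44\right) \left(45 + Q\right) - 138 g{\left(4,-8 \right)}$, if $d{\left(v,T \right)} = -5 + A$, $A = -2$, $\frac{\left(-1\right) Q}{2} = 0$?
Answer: $-3537$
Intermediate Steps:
$Q = 0$ ($Q = \left(-2\right) 0 = 0$)
$d{\left(v,T \right)} = -7$ ($d{\left(v,T \right)} = -5 - 2 = -7$)
$g{\left(s,q \right)} = \frac{s}{4} + \frac{q \left(q + s\right)}{4}$ ($g{\left(s,q \right)} = \frac{q \left(q + s\right) + s}{4} = \frac{s + q \left(q + s\right)}{4} = \frac{s}{4} + \frac{q \left(q + s\right)}{4}$)
$\left(d{\left(-8,3 \right)} - 44\right) \left(45 + Q\right) - 138 g{\left(4,-8 \right)} = \left(-7 - 44\right) \left(45 + 0\right) - 138 \left(\frac{1}{4} \cdot 4 + \frac{\left(-8\right)^{2}}{4} + \frac{1}{4} \left(-8\right) 4\right) = \left(-51\right) 45 - 138 \left(1 + \frac{1}{4} \cdot 64 - 8\right) = -2295 - 138 \left(1 + 16 - 8\right) = -2295 - 1242 = -3537$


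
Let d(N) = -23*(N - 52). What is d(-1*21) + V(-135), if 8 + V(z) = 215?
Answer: 1886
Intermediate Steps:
V(z) = 207 (V(z) = -8 + 215 = 207)
d(N) = 1196 - 23*N (d(N) = -23*(-52 + N) = 1196 - 23*N)
d(-1*21) + V(-135) = (1196 - (-23)*21) + 207 = (1196 - 23*(-21)) + 207 = (1196 + 483) + 207 = 1679 + 207 = 1886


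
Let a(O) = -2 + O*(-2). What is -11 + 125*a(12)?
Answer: -3261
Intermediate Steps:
a(O) = -2 - 2*O
-11 + 125*a(12) = -11 + 125*(-2 - 2*12) = -11 + 125*(-2 - 24) = -11 + 125*(-26) = -11 - 3250 = -3261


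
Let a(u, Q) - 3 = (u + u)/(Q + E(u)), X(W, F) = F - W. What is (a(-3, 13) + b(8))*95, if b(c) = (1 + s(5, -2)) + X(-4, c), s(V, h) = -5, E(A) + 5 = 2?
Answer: 988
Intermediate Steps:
E(A) = -3 (E(A) = -5 + 2 = -3)
a(u, Q) = 3 + 2*u/(-3 + Q) (a(u, Q) = 3 + (u + u)/(Q - 3) = 3 + (2*u)/(-3 + Q) = 3 + 2*u/(-3 + Q))
b(c) = c (b(c) = (1 - 5) + (c - 1*(-4)) = -4 + (c + 4) = -4 + (4 + c) = c)
(a(-3, 13) + b(8))*95 = ((-9 + 2*(-3) + 3*13)/(-3 + 13) + 8)*95 = ((-9 - 6 + 39)/10 + 8)*95 = ((⅒)*24 + 8)*95 = (12/5 + 8)*95 = (52/5)*95 = 988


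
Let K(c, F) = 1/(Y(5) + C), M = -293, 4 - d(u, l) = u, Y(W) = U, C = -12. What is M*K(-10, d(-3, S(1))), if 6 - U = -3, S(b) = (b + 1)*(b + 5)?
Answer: 293/3 ≈ 97.667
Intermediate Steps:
S(b) = (1 + b)*(5 + b)
U = 9 (U = 6 - 1*(-3) = 6 + 3 = 9)
Y(W) = 9
d(u, l) = 4 - u
K(c, F) = -⅓ (K(c, F) = 1/(9 - 12) = 1/(-3) = -⅓)
M*K(-10, d(-3, S(1))) = -293*(-⅓) = 293/3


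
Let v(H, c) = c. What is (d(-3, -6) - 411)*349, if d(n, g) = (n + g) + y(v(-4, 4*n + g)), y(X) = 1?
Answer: -146231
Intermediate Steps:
d(n, g) = 1 + g + n (d(n, g) = (n + g) + 1 = (g + n) + 1 = 1 + g + n)
(d(-3, -6) - 411)*349 = ((1 - 6 - 3) - 411)*349 = (-8 - 411)*349 = -419*349 = -146231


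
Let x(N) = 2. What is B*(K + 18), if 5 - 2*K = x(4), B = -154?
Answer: -3003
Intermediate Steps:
K = 3/2 (K = 5/2 - ½*2 = 5/2 - 1 = 3/2 ≈ 1.5000)
B*(K + 18) = -154*(3/2 + 18) = -154*39/2 = -3003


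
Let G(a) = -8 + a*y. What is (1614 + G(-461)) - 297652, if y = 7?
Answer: -299273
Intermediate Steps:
G(a) = -8 + 7*a (G(a) = -8 + a*7 = -8 + 7*a)
(1614 + G(-461)) - 297652 = (1614 + (-8 + 7*(-461))) - 297652 = (1614 + (-8 - 3227)) - 297652 = (1614 - 3235) - 297652 = -1621 - 297652 = -299273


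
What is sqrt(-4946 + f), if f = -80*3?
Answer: I*sqrt(5186) ≈ 72.014*I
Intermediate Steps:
f = -240 (f = -80*3 = -240)
sqrt(-4946 + f) = sqrt(-4946 - 240) = sqrt(-5186) = I*sqrt(5186)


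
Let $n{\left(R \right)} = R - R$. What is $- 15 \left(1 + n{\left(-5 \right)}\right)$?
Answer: $-15$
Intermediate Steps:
$n{\left(R \right)} = 0$
$- 15 \left(1 + n{\left(-5 \right)}\right) = - 15 \left(1 + 0\right) = - 15 \cdot 1 = \left(-1\right) 15 = -15$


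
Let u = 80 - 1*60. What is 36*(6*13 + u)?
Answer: 3528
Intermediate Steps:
u = 20 (u = 80 - 60 = 20)
36*(6*13 + u) = 36*(6*13 + 20) = 36*(78 + 20) = 36*98 = 3528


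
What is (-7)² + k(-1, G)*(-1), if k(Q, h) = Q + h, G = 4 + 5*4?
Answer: 26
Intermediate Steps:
G = 24 (G = 4 + 20 = 24)
(-7)² + k(-1, G)*(-1) = (-7)² + (-1 + 24)*(-1) = 49 + 23*(-1) = 49 - 23 = 26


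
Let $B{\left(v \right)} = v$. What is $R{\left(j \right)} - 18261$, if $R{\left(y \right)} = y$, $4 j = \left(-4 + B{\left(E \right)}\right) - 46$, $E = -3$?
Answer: $- \frac{73097}{4} \approx -18274.0$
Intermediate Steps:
$j = - \frac{53}{4}$ ($j = \frac{\left(-4 - 3\right) - 46}{4} = \frac{-7 - 46}{4} = \frac{1}{4} \left(-53\right) = - \frac{53}{4} \approx -13.25$)
$R{\left(j \right)} - 18261 = - \frac{53}{4} - 18261 = - \frac{73097}{4}$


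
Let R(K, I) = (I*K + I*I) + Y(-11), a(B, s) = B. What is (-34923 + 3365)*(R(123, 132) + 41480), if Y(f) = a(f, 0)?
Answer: -2370920982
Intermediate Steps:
Y(f) = f
R(K, I) = -11 + I² + I*K (R(K, I) = (I*K + I*I) - 11 = (I*K + I²) - 11 = (I² + I*K) - 11 = -11 + I² + I*K)
(-34923 + 3365)*(R(123, 132) + 41480) = (-34923 + 3365)*((-11 + 132² + 132*123) + 41480) = -31558*((-11 + 17424 + 16236) + 41480) = -31558*(33649 + 41480) = -31558*75129 = -2370920982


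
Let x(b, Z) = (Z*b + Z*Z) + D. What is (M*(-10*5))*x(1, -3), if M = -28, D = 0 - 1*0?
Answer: 8400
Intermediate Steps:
D = 0 (D = 0 + 0 = 0)
x(b, Z) = Z² + Z*b (x(b, Z) = (Z*b + Z*Z) + 0 = (Z*b + Z²) + 0 = (Z² + Z*b) + 0 = Z² + Z*b)
(M*(-10*5))*x(1, -3) = (-(-280)*5)*(-3*(-3 + 1)) = (-28*(-50))*(-3*(-2)) = 1400*6 = 8400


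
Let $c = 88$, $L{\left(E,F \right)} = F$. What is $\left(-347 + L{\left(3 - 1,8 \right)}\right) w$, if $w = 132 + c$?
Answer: $-74580$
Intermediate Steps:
$w = 220$ ($w = 132 + 88 = 220$)
$\left(-347 + L{\left(3 - 1,8 \right)}\right) w = \left(-347 + 8\right) 220 = \left(-339\right) 220 = -74580$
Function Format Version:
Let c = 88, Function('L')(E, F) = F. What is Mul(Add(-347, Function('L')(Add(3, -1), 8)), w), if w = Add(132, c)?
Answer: -74580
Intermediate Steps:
w = 220 (w = Add(132, 88) = 220)
Mul(Add(-347, Function('L')(Add(3, -1), 8)), w) = Mul(Add(-347, 8), 220) = Mul(-339, 220) = -74580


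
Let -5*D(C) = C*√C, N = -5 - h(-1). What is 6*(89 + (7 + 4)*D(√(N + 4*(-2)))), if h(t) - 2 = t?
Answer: 534 - 66*14^(¾)*I^(3/2)/5 ≈ 601.55 - 67.555*I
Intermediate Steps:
h(t) = 2 + t
N = -6 (N = -5 - (2 - 1) = -5 - 1*1 = -5 - 1 = -6)
D(C) = -C^(3/2)/5 (D(C) = -C*√C/5 = -C^(3/2)/5)
6*(89 + (7 + 4)*D(√(N + 4*(-2)))) = 6*(89 + (7 + 4)*(-(-6 + 4*(-2))^(¾)/5)) = 6*(89 + 11*(-(-6 - 8)^(¾)/5)) = 6*(89 + 11*(-(-14)^(¾)/5)) = 6*(89 + 11*(-14^(¾)*I^(3/2)/5)) = 6*(89 - 11*14^(¾)*I^(3/2)/5) = 534 - 66*14^(¾)*I^(3/2)/5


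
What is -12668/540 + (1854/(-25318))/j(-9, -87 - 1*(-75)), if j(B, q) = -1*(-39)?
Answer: -521225404/22216545 ≈ -23.461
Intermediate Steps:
j(B, q) = 39
-12668/540 + (1854/(-25318))/j(-9, -87 - 1*(-75)) = -12668/540 + (1854/(-25318))/39 = -12668*1/540 + (1854*(-1/25318))*(1/39) = -3167/135 - 927/12659*1/39 = -3167/135 - 309/164567 = -521225404/22216545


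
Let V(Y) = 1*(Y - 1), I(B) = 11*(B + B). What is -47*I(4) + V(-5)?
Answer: -4142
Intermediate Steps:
I(B) = 22*B (I(B) = 11*(2*B) = 22*B)
V(Y) = -1 + Y (V(Y) = 1*(-1 + Y) = -1 + Y)
-47*I(4) + V(-5) = -1034*4 + (-1 - 5) = -47*88 - 6 = -4136 - 6 = -4142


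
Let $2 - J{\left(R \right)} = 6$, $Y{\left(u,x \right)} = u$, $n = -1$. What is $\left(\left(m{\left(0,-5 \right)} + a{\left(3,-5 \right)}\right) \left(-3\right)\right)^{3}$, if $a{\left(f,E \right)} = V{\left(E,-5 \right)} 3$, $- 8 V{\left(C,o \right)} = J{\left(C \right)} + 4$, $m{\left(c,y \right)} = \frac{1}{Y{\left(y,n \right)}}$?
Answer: $\frac{27}{125} \approx 0.216$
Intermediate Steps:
$J{\left(R \right)} = -4$ ($J{\left(R \right)} = 2 - 6 = -4$)
$m{\left(c,y \right)} = \frac{1}{y}$
$V{\left(C,o \right)} = 0$ ($V{\left(C,o \right)} = - \frac{-4 + 4}{8} = \left(- \frac{1}{8}\right) 0 = 0$)
$a{\left(f,E \right)} = 0$ ($a{\left(f,E \right)} = 0 \cdot 3 = 0$)
$\left(\left(m{\left(0,-5 \right)} + a{\left(3,-5 \right)}\right) \left(-3\right)\right)^{3} = \left(\left(\frac{1}{-5} + 0\right) \left(-3\right)\right)^{3} = \left(\left(- \frac{1}{5} + 0\right) \left(-3\right)\right)^{3} = \left(\left(- \frac{1}{5}\right) \left(-3\right)\right)^{3} = \left(\frac{3}{5}\right)^{3} = \frac{27}{125}$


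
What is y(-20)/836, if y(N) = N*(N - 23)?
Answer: 215/209 ≈ 1.0287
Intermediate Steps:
y(N) = N*(-23 + N)
y(-20)/836 = -20*(-23 - 20)/836 = -20*(-43)*(1/836) = 860*(1/836) = 215/209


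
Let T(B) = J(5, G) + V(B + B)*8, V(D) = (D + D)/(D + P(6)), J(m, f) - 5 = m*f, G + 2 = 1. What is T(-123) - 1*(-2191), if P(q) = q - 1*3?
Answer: 178783/81 ≈ 2207.2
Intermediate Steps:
G = -1 (G = -2 + 1 = -1)
P(q) = -3 + q (P(q) = q - 3 = -3 + q)
J(m, f) = 5 + f*m (J(m, f) = 5 + m*f = 5 + f*m)
V(D) = 2*D/(3 + D) (V(D) = (D + D)/(D + (-3 + 6)) = (2*D)/(D + 3) = (2*D)/(3 + D) = 2*D/(3 + D))
T(B) = 32*B/(3 + 2*B) (T(B) = (5 - 1*5) + (2*(B + B)/(3 + (B + B)))*8 = (5 - 5) + (2*(2*B)/(3 + 2*B))*8 = 0 + (4*B/(3 + 2*B))*8 = 0 + 32*B/(3 + 2*B) = 32*B/(3 + 2*B))
T(-123) - 1*(-2191) = 32*(-123)/(3 + 2*(-123)) - 1*(-2191) = 32*(-123)/(3 - 246) + 2191 = 32*(-123)/(-243) + 2191 = 32*(-123)*(-1/243) + 2191 = 1312/81 + 2191 = 178783/81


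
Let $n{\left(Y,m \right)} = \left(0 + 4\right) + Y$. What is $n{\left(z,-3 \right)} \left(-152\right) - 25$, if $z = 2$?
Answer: $-937$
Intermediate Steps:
$n{\left(Y,m \right)} = 4 + Y$
$n{\left(z,-3 \right)} \left(-152\right) - 25 = \left(4 + 2\right) \left(-152\right) - 25 = 6 \left(-152\right) - 25 = -912 - 25 = -937$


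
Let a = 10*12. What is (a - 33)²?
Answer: 7569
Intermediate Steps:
a = 120
(a - 33)² = (120 - 33)² = 87² = 7569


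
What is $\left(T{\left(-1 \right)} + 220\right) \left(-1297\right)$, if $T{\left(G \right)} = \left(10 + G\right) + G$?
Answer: $-295716$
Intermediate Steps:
$T{\left(G \right)} = 10 + 2 G$
$\left(T{\left(-1 \right)} + 220\right) \left(-1297\right) = \left(\left(10 + 2 \left(-1\right)\right) + 220\right) \left(-1297\right) = \left(\left(10 - 2\right) + 220\right) \left(-1297\right) = \left(8 + 220\right) \left(-1297\right) = 228 \left(-1297\right) = -295716$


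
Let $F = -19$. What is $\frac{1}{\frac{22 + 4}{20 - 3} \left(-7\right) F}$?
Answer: $\frac{17}{3458} \approx 0.0049161$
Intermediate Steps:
$\frac{1}{\frac{22 + 4}{20 - 3} \left(-7\right) F} = \frac{1}{\frac{22 + 4}{20 - 3} \left(-7\right) \left(-19\right)} = \frac{1}{\frac{26}{17} \left(-7\right) \left(-19\right)} = \frac{1}{\left(- \frac{182}{17}\right) \left(-19\right)} = \frac{1}{\frac{3458}{17}} = \frac{17}{3458}$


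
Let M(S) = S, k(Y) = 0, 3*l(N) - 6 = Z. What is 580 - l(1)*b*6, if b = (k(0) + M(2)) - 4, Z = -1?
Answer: 600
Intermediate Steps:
l(N) = 5/3 (l(N) = 2 + (⅓)*(-1) = 2 - ⅓ = 5/3)
b = -2 (b = (0 + 2) - 4 = 2 - 4 = -2)
580 - l(1)*b*6 = 580 - (5/3)*(-2)*6 = 580 - (-10)*6/3 = 580 - 1*(-20) = 580 + 20 = 600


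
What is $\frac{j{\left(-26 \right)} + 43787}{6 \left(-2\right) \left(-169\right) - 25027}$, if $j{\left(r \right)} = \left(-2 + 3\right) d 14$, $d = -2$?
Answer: $- \frac{43759}{22999} \approx -1.9026$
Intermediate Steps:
$j{\left(r \right)} = -28$ ($j{\left(r \right)} = \left(-2 + 3\right) \left(-2\right) 14 = 1 \left(-2\right) 14 = \left(-2\right) 14 = -28$)
$\frac{j{\left(-26 \right)} + 43787}{6 \left(-2\right) \left(-169\right) - 25027} = \frac{-28 + 43787}{6 \left(-2\right) \left(-169\right) - 25027} = \frac{43759}{\left(-12\right) \left(-169\right) - 25027} = \frac{43759}{2028 - 25027} = \frac{43759}{-22999} = 43759 \left(- \frac{1}{22999}\right) = - \frac{43759}{22999}$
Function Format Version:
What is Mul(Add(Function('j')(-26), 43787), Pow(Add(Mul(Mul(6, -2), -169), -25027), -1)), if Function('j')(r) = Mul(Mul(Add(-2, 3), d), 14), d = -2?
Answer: Rational(-43759, 22999) ≈ -1.9026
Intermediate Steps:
Function('j')(r) = -28 (Function('j')(r) = Mul(Mul(Add(-2, 3), -2), 14) = Mul(Mul(1, -2), 14) = Mul(-2, 14) = -28)
Mul(Add(Function('j')(-26), 43787), Pow(Add(Mul(Mul(6, -2), -169), -25027), -1)) = Mul(Add(-28, 43787), Pow(Add(Mul(Mul(6, -2), -169), -25027), -1)) = Mul(43759, Pow(Add(Mul(-12, -169), -25027), -1)) = Mul(43759, Pow(Add(2028, -25027), -1)) = Mul(43759, Pow(-22999, -1)) = Mul(43759, Rational(-1, 22999)) = Rational(-43759, 22999)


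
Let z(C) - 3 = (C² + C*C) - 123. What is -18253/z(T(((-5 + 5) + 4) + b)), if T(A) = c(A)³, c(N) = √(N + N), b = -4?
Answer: 18253/120 ≈ 152.11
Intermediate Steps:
c(N) = √2*√N (c(N) = √(2*N) = √2*√N)
T(A) = 2*√2*A^(3/2) (T(A) = (√2*√A)³ = 2*√2*A^(3/2))
z(C) = -120 + 2*C² (z(C) = 3 + ((C² + C*C) - 123) = 3 + ((C² + C²) - 123) = 3 + (2*C² - 123) = 3 + (-123 + 2*C²) = -120 + 2*C²)
-18253/z(T(((-5 + 5) + 4) + b)) = -18253/(-120 + 2*(2*√2*(((-5 + 5) + 4) - 4)^(3/2))²) = -18253/(-120 + 2*(2*√2*((0 + 4) - 4)^(3/2))²) = -18253/(-120 + 2*(2*√2*(4 - 4)^(3/2))²) = -18253/(-120 + 2*(2*√2*0^(3/2))²) = -18253/(-120 + 2*(2*√2*0)²) = -18253/(-120 + 2*0²) = -18253/(-120 + 2*0) = -18253/(-120 + 0) = -18253/(-120) = -18253*(-1/120) = 18253/120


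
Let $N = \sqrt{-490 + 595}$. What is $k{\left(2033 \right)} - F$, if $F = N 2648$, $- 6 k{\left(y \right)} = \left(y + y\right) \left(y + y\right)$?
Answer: $- \frac{8266178}{3} - 2648 \sqrt{105} \approx -2.7825 \cdot 10^{6}$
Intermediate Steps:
$k{\left(y \right)} = - \frac{2 y^{2}}{3}$ ($k{\left(y \right)} = - \frac{\left(y + y\right) \left(y + y\right)}{6} = - \frac{2 y 2 y}{6} = - \frac{4 y^{2}}{6} = - \frac{2 y^{2}}{3}$)
$N = \sqrt{105} \approx 10.247$
$F = 2648 \sqrt{105}$ ($F = \sqrt{105} \cdot 2648 = 2648 \sqrt{105} \approx 27134.0$)
$k{\left(2033 \right)} - F = - \frac{2 \cdot 2033^{2}}{3} - 2648 \sqrt{105} = \left(- \frac{2}{3}\right) 4133089 - 2648 \sqrt{105} = - \frac{8266178}{3} - 2648 \sqrt{105}$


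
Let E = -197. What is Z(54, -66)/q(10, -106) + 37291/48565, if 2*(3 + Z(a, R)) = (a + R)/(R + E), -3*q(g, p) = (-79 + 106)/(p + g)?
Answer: -395807347/12772595 ≈ -30.989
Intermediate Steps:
q(g, p) = -9/(g + p) (q(g, p) = -(-79 + 106)/(3*(p + g)) = -9/(g + p))
Z(a, R) = -3 + (R + a)/(2*(-197 + R)) (Z(a, R) = -3 + ((a + R)/(R - 197))/2 = -3 + ((R + a)/(-197 + R))/2 = -3 + (R + a)/(2*(-197 + R)))
Z(54, -66)/q(10, -106) + 37291/48565 = ((1182 + 54 - 5*(-66))/(2*(-197 - 66)))/((-9/(10 - 106))) + 37291/48565 = ((1/2)*(1182 + 54 + 330)/(-263))/((-9/(-96))) + 37291*(1/48565) = ((1/2)*(-1/263)*1566)/((-9*(-1/96))) + 37291/48565 = -783/(263*3/32) + 37291/48565 = -783/263*32/3 + 37291/48565 = -8352/263 + 37291/48565 = -395807347/12772595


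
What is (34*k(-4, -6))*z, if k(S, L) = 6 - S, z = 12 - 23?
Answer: -3740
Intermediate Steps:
z = -11
(34*k(-4, -6))*z = (34*(6 - 1*(-4)))*(-11) = (34*(6 + 4))*(-11) = (34*10)*(-11) = 340*(-11) = -3740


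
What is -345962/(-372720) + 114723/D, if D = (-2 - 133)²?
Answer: 60573721/8386200 ≈ 7.2230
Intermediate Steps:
D = 18225 (D = (-135)² = 18225)
-345962/(-372720) + 114723/D = -345962/(-372720) + 114723/18225 = -345962*(-1/372720) + 114723*(1/18225) = 172981/186360 + 4249/675 = 60573721/8386200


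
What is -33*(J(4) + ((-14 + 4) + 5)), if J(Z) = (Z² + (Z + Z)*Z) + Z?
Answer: -1551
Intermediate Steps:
J(Z) = Z + 3*Z² (J(Z) = (Z² + (2*Z)*Z) + Z = (Z² + 2*Z²) + Z = 3*Z² + Z = Z + 3*Z²)
-33*(J(4) + ((-14 + 4) + 5)) = -33*(4*(1 + 3*4) + ((-14 + 4) + 5)) = -33*(4*(1 + 12) + (-10 + 5)) = -33*(4*13 - 5) = -33*(52 - 5) = -33*47 = -1551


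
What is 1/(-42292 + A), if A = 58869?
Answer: 1/16577 ≈ 6.0325e-5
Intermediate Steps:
1/(-42292 + A) = 1/(-42292 + 58869) = 1/16577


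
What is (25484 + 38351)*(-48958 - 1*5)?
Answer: -3125553105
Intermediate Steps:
(25484 + 38351)*(-48958 - 1*5) = 63835*(-48958 - 5) = 63835*(-48963) = -3125553105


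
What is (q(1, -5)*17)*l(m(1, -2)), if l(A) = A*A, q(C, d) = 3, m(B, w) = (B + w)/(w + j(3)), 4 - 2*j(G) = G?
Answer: 68/3 ≈ 22.667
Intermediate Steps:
j(G) = 2 - G/2
m(B, w) = (B + w)/(½ + w) (m(B, w) = (B + w)/(w + (2 - ½*3)) = (B + w)/(w + (2 - 3/2)) = (B + w)/(w + ½) = (B + w)/(½ + w))
l(A) = A²
(q(1, -5)*17)*l(m(1, -2)) = (3*17)*(2*(1 - 2)/(1 + 2*(-2)))² = 51*(2*(-1)/(1 - 4))² = 51*(2*(-1)/(-3))² = 51*(2*(-⅓)*(-1))² = 51*(⅔)² = 51*(4/9) = 68/3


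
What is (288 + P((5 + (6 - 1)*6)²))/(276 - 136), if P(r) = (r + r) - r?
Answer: 1513/140 ≈ 10.807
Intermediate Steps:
P(r) = r (P(r) = 2*r - r = r)
(288 + P((5 + (6 - 1)*6)²))/(276 - 136) = (288 + (5 + (6 - 1)*6)²)/(276 - 136) = (288 + (5 + 5*6)²)/140 = (288 + (5 + 30)²)*(1/140) = (288 + 35²)*(1/140) = (288 + 1225)*(1/140) = 1513*(1/140) = 1513/140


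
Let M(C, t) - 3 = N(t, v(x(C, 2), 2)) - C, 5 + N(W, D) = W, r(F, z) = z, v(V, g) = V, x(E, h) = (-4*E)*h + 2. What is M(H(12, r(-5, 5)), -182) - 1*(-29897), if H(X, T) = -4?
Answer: 29717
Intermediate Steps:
x(E, h) = 2 - 4*E*h (x(E, h) = -4*E*h + 2 = 2 - 4*E*h)
N(W, D) = -5 + W
M(C, t) = -2 + t - C (M(C, t) = 3 + ((-5 + t) - C) = 3 + (-5 + t - C) = -2 + t - C)
M(H(12, r(-5, 5)), -182) - 1*(-29897) = (-2 - 182 - 1*(-4)) - 1*(-29897) = (-2 - 182 + 4) + 29897 = -180 + 29897 = 29717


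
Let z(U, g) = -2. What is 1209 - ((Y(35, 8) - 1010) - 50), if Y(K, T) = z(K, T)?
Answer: 2271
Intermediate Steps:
Y(K, T) = -2
1209 - ((Y(35, 8) - 1010) - 50) = 1209 - ((-2 - 1010) - 50) = 1209 - (-1012 - 50) = 1209 - 1*(-1062) = 1209 + 1062 = 2271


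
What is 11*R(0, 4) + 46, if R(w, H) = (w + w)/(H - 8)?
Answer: 46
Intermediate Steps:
R(w, H) = 2*w/(-8 + H) (R(w, H) = (2*w)/(-8 + H) = 2*w/(-8 + H))
11*R(0, 4) + 46 = 11*(2*0/(-8 + 4)) + 46 = 11*(2*0/(-4)) + 46 = 11*(2*0*(-¼)) + 46 = 11*0 + 46 = 0 + 46 = 46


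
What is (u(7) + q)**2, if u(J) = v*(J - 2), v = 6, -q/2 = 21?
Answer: 144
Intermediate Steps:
q = -42 (q = -2*21 = -42)
u(J) = -12 + 6*J (u(J) = 6*(J - 2) = 6*(-2 + J) = -12 + 6*J)
(u(7) + q)**2 = ((-12 + 6*7) - 42)**2 = ((-12 + 42) - 42)**2 = (30 - 42)**2 = (-12)**2 = 144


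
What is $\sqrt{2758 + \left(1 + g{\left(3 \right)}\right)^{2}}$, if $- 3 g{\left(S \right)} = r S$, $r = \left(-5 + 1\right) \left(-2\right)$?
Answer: $\sqrt{2807} \approx 52.981$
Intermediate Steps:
$r = 8$ ($r = \left(-4\right) \left(-2\right) = 8$)
$g{\left(S \right)} = - \frac{8 S}{3}$
$\sqrt{2758 + \left(1 + g{\left(3 \right)}\right)^{2}} = \sqrt{2758 + \left(1 - 8\right)^{2}} = \sqrt{2758 + \left(-7\right)^{2}} = \sqrt{2758 + 49} = \sqrt{2807}$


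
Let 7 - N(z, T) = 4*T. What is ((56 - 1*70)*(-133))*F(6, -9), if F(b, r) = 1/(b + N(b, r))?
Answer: 38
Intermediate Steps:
N(z, T) = 7 - 4*T
F(b, r) = 1/(7 + b - 4*r) (F(b, r) = 1/(b + (7 - 4*r)) = 1/(7 + b - 4*r))
((56 - 1*70)*(-133))*F(6, -9) = ((56 - 1*70)*(-133))/(7 + 6 - 4*(-9)) = ((56 - 70)*(-133))/(7 + 6 + 36) = -14*(-133)/49 = 1862*(1/49) = 38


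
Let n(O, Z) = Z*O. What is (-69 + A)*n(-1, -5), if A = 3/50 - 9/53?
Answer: -183141/530 ≈ -345.55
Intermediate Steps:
n(O, Z) = O*Z
A = -291/2650 (A = 3*(1/50) - 9*1/53 = 3/50 - 9/53 = -291/2650 ≈ -0.10981)
(-69 + A)*n(-1, -5) = (-69 - 291/2650)*(-1*(-5)) = -183141/2650*5 = -183141/530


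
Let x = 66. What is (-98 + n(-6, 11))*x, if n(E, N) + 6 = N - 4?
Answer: -6402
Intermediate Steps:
n(E, N) = -10 + N (n(E, N) = -6 + (N - 4) = -6 + (-4 + N) = -10 + N)
(-98 + n(-6, 11))*x = (-98 + (-10 + 11))*66 = (-98 + 1)*66 = -97*66 = -6402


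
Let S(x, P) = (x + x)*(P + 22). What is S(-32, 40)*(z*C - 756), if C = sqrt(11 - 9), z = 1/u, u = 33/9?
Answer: 2999808 - 11904*sqrt(2)/11 ≈ 2.9983e+6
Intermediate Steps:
u = 11/3 (u = 33*(1/9) = 11/3 ≈ 3.6667)
z = 3/11 (z = 1/(11/3) = 3/11 ≈ 0.27273)
C = sqrt(2) ≈ 1.4142
S(x, P) = 2*x*(22 + P) (S(x, P) = (2*x)*(22 + P) = 2*x*(22 + P))
S(-32, 40)*(z*C - 756) = (2*(-32)*(22 + 40))*(3*sqrt(2)/11 - 756) = (2*(-32)*62)*(-756 + 3*sqrt(2)/11) = -3968*(-756 + 3*sqrt(2)/11) = 2999808 - 11904*sqrt(2)/11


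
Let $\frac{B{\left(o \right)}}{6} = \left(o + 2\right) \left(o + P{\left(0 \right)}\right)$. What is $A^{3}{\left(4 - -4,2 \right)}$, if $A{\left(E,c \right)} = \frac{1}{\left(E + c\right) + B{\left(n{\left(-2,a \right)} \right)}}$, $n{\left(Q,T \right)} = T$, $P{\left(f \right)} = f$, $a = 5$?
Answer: $\frac{1}{10648000} \approx 9.3914 \cdot 10^{-8}$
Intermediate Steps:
$B{\left(o \right)} = 6 o \left(2 + o\right)$ ($B{\left(o \right)} = 6 \left(o + 2\right) \left(o + 0\right) = 6 \left(2 + o\right) o = 6 o \left(2 + o\right)$)
$A{\left(E,c \right)} = \frac{1}{210 + E + c}$ ($A{\left(E,c \right)} = \frac{1}{\left(E + c\right) + 6 \cdot 5 \left(2 + 5\right)} = \frac{1}{\left(E + c\right) + 6 \cdot 5 \cdot 7} = \frac{1}{\left(E + c\right) + 210} = \frac{1}{210 + E + c}$)
$A^{3}{\left(4 - -4,2 \right)} = \left(\frac{1}{210 + \left(4 - -4\right) + 2}\right)^{3} = \left(\frac{1}{210 + \left(4 + 4\right) + 2}\right)^{3} = \left(\frac{1}{210 + 8 + 2}\right)^{3} = \left(\frac{1}{220}\right)^{3} = \frac{1}{10648000}$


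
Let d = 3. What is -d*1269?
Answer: -3807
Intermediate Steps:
-d*1269 = -1*3*1269 = -3*1269 = -3807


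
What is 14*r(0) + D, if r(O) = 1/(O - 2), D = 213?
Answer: 206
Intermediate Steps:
r(O) = 1/(-2 + O)
14*r(0) + D = 14/(-2 + 0) + 213 = 14/(-2) + 213 = 14*(-1/2) + 213 = -7 + 213 = 206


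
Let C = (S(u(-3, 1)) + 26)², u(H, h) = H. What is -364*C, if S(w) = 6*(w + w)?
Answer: -36400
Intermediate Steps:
S(w) = 12*w (S(w) = 6*(2*w) = 12*w)
C = 100 (C = (12*(-3) + 26)² = (-36 + 26)² = (-10)² = 100)
-364*C = -364*100 = -36400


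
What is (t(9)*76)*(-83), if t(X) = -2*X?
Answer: 113544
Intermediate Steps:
(t(9)*76)*(-83) = (-2*9*76)*(-83) = -18*76*(-83) = -1368*(-83) = 113544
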